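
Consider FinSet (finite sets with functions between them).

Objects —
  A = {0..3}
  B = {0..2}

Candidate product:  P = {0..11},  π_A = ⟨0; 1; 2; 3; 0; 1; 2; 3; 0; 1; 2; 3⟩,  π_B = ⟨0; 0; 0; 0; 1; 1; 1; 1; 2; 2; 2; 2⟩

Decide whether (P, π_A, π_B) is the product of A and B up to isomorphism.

|A|·|B| = 4·3 = 12;  |P| = 12
Check the pairing map k ↦ (π_A(k), π_B(k)):
  0 -> (0,0)
  1 -> (1,0)
  2 -> (2,0)
  3 -> (3,0)
  4 -> (0,1)
  5 -> (1,1)
  6 -> (2,1)
  7 -> (3,1)
  8 -> (0,2)
  9 -> (1,2)
  10 -> (2,2)
  11 -> (3,2)
distinct pairs in image: 12 / 12 needed
  → bijection onto A×B; projections well-typed.

Answer: VALID PRODUCT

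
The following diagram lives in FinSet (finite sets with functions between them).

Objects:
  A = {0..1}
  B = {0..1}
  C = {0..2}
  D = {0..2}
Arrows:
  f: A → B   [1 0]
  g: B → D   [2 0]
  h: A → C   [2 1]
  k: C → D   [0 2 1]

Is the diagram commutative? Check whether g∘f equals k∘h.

Answer: DOES NOT COMMUTE

Derivation:
Along f;g (path 1):
  0 f→1 g→0
  1 f→0 g→2
  result₁ = [0 2]
Along h;k (path 2):
  0 h→2 k→1
  1 h→1 k→2
  result₂ = [1 2]
Equal? differ; not commutative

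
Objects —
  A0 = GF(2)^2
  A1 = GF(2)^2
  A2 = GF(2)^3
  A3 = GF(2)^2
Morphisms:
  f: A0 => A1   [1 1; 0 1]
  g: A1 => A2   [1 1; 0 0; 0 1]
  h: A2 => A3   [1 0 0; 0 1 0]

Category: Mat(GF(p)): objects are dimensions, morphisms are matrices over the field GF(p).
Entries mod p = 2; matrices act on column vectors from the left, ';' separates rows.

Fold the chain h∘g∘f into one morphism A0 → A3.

Answer: [1 0; 0 0]

Derivation:
  e0=⟨1,0⟩ f=>⟨1,0⟩ g=>⟨1,0,0⟩ h=>⟨1,0⟩
  e1=⟨0,1⟩ f=>⟨1,1⟩ g=>⟨0,0,1⟩ h=>⟨0,0⟩
⟦path⟧: [1 0; 0 0]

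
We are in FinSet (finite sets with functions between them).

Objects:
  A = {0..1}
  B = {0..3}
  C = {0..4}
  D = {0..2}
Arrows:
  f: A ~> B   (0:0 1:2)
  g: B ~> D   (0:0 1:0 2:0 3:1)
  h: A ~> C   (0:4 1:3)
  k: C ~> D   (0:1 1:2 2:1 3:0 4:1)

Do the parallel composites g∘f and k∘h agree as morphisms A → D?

1) trace f;g:
  0 f~>0 g~>0
  1 f~>2 g~>0
  composite₁ = (0:0 1:0)
2) trace h;k:
  0 h~>4 k~>1
  1 h~>3 k~>0
  composite₂ = (0:1 1:0)
Equal? distinct morphisms ✗

Answer: DOES NOT COMMUTE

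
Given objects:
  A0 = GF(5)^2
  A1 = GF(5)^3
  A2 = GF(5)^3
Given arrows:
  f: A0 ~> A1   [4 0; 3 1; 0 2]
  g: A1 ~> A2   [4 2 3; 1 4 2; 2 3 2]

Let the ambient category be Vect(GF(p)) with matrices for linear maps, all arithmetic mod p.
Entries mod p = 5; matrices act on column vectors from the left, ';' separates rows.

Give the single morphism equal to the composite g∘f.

  e0=[1,0] f~>[4,3,0] g~>[2,1,2]
  e1=[0,1] f~>[0,1,2] g~>[3,3,2]
composite: [2 3; 1 3; 2 2]

Answer: [2 3; 1 3; 2 2]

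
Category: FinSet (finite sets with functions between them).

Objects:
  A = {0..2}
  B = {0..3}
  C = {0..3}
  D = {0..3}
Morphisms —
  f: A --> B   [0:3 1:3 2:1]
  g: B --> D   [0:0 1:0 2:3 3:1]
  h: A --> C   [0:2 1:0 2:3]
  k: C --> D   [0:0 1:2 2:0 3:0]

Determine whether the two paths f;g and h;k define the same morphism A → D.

Answer: DOES NOT COMMUTE

Trace:
Path 1 = f;g:
  0 f-->3 g-->1
  1 f-->3 g-->1
  2 f-->1 g-->0
  ⟦path⟧₁ = [0:1 1:1 2:0]
Path 2 = h;k:
  0 h-->2 k-->0
  1 h-->0 k-->0
  2 h-->3 k-->0
  ⟦path⟧₂ = [0:0 1:0 2:0]
Equal? NO — does not commute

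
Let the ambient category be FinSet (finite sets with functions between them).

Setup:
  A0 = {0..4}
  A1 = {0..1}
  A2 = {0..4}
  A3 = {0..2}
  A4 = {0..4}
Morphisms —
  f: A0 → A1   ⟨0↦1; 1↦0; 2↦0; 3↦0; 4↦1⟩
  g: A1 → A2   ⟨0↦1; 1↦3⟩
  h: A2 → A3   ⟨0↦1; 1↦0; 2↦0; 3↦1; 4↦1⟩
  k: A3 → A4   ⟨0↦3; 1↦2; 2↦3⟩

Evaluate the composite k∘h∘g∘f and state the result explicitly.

Answer: ⟨0↦2; 1↦3; 2↦3; 3↦3; 4↦2⟩

Work:
  0 f→1 g→3 h→1 k→2
  1 f→0 g→1 h→0 k→3
  2 f→0 g→1 h→0 k→3
  3 f→0 g→1 h→0 k→3
  4 f→1 g→3 h→1 k→2
composite: ⟨0↦2; 1↦3; 2↦3; 3↦3; 4↦2⟩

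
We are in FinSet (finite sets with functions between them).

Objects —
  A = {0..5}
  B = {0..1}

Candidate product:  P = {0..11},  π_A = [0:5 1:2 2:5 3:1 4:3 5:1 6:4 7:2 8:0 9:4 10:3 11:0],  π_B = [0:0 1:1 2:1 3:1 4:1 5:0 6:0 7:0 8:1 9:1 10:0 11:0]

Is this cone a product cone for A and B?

|A|·|B| = 6·2 = 12;  |P| = 12
Check the pairing map k ↦ (π_A(k), π_B(k)):
  0 : (5,0)
  1 : (2,1)
  2 : (5,1)
  3 : (1,1)
  4 : (3,1)
  5 : (1,0)
  6 : (4,0)
  7 : (2,0)
  8 : (0,1)
  9 : (4,1)
  10 : (3,0)
  11 : (0,0)
distinct pairs in image: 12 / 12 needed
  → bijection onto A×B; projections well-typed.

Answer: VALID PRODUCT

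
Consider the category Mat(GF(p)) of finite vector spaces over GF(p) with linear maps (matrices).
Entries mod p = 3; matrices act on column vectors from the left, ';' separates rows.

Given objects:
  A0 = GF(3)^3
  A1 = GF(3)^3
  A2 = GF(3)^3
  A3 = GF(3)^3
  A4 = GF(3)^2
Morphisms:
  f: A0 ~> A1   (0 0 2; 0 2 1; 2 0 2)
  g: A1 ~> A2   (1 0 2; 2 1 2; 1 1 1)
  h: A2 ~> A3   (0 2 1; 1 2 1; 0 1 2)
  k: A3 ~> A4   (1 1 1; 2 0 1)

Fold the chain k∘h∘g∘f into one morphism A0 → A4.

Answer: (2 0 2; 1 0 2)

Trace:
  e0=(1,0,0) f~>(0,0,2) g~>(1,1,2) h~>(1,2,2) k~>(2,1)
  e1=(0,1,0) f~>(0,2,0) g~>(0,2,2) h~>(0,0,0) k~>(0,0)
  e2=(0,0,1) f~>(2,1,2) g~>(0,0,2) h~>(2,2,1) k~>(2,2)
result: (2 0 2; 1 0 2)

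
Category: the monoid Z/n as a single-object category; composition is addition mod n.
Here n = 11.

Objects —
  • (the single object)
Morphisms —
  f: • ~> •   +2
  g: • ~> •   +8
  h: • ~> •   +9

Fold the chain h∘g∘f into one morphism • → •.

  0 +2≡2 +8≡10 +9≡8  (mod 11)
composite: +8

Answer: +8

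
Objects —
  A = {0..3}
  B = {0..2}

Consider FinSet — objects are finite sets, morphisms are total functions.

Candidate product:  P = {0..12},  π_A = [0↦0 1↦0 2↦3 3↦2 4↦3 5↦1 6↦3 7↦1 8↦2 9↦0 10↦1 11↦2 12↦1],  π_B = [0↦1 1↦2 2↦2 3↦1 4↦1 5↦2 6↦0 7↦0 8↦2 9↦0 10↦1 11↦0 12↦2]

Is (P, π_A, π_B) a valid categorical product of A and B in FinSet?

Answer: NOT A VALID PRODUCT — |P|=13 ≠ |A|·|B|=12

Trace:
|A|·|B| = 4·3 = 12;  |P| = 13
  → cardinalities differ; no bijection possible.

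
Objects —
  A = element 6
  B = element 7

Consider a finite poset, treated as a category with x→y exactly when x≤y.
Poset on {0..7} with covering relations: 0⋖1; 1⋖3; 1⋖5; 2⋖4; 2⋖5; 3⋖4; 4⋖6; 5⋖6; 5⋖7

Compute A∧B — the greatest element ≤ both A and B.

Lower bounds of A=6 and B=7: {0,1,2,5}
  0 <= 5
  1 <= 5
  2 <= 5
  5 <= 5
glb = 5

Answer: A∧B = 5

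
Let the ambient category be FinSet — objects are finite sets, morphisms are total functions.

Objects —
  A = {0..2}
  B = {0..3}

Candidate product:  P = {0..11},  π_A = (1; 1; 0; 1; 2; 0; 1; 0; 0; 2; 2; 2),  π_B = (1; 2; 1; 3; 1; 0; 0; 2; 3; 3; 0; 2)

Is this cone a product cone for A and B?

|A|·|B| = 3·4 = 12;  |P| = 12
Check the pairing map k ↦ (π_A(k), π_B(k)):
  0 -> (1,1)
  1 -> (1,2)
  2 -> (0,1)
  3 -> (1,3)
  4 -> (2,1)
  5 -> (0,0)
  6 -> (1,0)
  7 -> (0,2)
  8 -> (0,3)
  9 -> (2,3)
  10 -> (2,0)
  11 -> (2,2)
distinct pairs in image: 12 / 12 needed
  → bijection onto A×B; projections well-typed.

Answer: VALID PRODUCT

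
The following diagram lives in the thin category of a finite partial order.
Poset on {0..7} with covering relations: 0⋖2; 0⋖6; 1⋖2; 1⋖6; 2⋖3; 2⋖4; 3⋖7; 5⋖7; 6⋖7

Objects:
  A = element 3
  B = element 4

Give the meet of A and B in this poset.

Answer: A∧B = 2

Derivation:
Common predecessors of 3,4: {0,1,2}
  0 <= 2
  1 <= 2
  2 <= 2
glb = 2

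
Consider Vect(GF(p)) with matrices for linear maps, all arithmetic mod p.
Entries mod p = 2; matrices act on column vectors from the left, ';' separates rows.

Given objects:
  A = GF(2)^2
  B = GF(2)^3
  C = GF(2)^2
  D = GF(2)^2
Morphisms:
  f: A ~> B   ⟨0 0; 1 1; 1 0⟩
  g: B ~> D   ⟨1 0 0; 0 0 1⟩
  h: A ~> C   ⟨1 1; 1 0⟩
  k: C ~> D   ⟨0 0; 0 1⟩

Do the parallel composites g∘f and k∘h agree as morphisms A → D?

Answer: COMMUTES

Work:
Along f;g (path 1):
  e0=(1,0) f~>(0,1,1) g~>(0,1)
  e1=(0,1) f~>(0,1,0) g~>(0,0)
  result₁ = ⟨0 0; 1 0⟩
Along h;k (path 2):
  e0=(1,0) h~>(1,1) k~>(0,1)
  e1=(0,1) h~>(1,0) k~>(0,0)
  result₂ = ⟨0 0; 1 0⟩
Equal? same morphism ✓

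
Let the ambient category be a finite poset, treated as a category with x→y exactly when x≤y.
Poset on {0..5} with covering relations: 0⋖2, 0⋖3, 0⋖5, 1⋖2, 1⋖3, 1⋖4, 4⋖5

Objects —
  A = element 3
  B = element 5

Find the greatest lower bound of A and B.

Answer: NO MEET EXISTS

Work:
Lower bounds of A=3 and B=5: {0,1}
  maximal lower bounds 0 and 1 are incomparable: neither 0<=1 nor 1<=0
→ no greatest lower bound exists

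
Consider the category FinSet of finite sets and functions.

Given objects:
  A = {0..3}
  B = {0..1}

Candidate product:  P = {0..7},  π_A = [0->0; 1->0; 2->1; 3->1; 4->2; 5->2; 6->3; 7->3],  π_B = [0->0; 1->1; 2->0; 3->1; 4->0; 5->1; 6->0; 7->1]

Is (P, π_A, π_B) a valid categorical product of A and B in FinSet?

Answer: VALID PRODUCT

Work:
|A|·|B| = 4·2 = 8;  |P| = 8
Check the pairing map k ↦ (π_A(k), π_B(k)):
  0 -> (0,0)
  1 -> (0,1)
  2 -> (1,0)
  3 -> (1,1)
  4 -> (2,0)
  5 -> (2,1)
  6 -> (3,0)
  7 -> (3,1)
distinct pairs in image: 8 / 8 needed
  → bijection onto A×B; projections well-typed.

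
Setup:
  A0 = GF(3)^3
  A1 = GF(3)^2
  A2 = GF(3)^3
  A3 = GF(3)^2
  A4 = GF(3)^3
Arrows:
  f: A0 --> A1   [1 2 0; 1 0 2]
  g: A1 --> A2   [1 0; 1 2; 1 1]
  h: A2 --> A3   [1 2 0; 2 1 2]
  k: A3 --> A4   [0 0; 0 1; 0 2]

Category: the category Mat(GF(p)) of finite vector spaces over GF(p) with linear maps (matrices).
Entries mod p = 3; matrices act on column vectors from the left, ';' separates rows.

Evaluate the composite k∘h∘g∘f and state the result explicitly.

  e0=[1,0,0] f-->[1,1] g-->[1,0,2] h-->[1,0] k-->[0,0,0]
  e1=[0,1,0] f-->[2,0] g-->[2,2,2] h-->[0,1] k-->[0,1,2]
  e2=[0,0,1] f-->[0,2] g-->[0,1,2] h-->[2,2] k-->[0,2,1]
composite: [0 0 0; 0 1 2; 0 2 1]

Answer: [0 0 0; 0 1 2; 0 2 1]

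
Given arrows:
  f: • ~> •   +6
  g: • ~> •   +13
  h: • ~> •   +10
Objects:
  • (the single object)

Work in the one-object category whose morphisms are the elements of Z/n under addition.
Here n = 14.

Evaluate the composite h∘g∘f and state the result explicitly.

Answer: +1

Trace:
  0 +6≡6 +13≡5 +10≡1  (mod 14)
⟦path⟧: +1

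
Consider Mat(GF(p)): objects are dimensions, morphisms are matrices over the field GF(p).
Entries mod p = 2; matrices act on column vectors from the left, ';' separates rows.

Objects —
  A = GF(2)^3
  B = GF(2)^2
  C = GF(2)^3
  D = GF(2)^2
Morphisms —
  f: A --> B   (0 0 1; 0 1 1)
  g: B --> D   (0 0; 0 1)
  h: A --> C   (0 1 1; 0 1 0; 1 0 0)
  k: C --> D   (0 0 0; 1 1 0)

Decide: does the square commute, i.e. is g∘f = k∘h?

1) trace f;g:
  e0=⟨1,0,0⟩ f-->⟨0,0⟩ g-->⟨0,0⟩
  e1=⟨0,1,0⟩ f-->⟨0,1⟩ g-->⟨0,1⟩
  e2=⟨0,0,1⟩ f-->⟨1,1⟩ g-->⟨0,1⟩
  result₁ = (0 0 0; 0 1 1)
2) trace h;k:
  e0=⟨1,0,0⟩ h-->⟨0,0,1⟩ k-->⟨0,0⟩
  e1=⟨0,1,0⟩ h-->⟨1,1,0⟩ k-->⟨0,0⟩
  e2=⟨0,0,1⟩ h-->⟨1,0,0⟩ k-->⟨0,1⟩
  result₂ = (0 0 0; 0 0 1)
Equal? distinct morphisms ✗

Answer: DOES NOT COMMUTE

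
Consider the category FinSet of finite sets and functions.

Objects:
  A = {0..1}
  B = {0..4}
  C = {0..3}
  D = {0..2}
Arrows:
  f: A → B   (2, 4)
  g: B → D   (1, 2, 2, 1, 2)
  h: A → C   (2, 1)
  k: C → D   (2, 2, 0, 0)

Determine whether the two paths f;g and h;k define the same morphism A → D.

Answer: DOES NOT COMMUTE

Work:
Path 1 = f;g:
  0 f→2 g→2
  1 f→4 g→2
  result₁ = (2, 2)
Path 2 = h;k:
  0 h→2 k→0
  1 h→1 k→2
  result₂ = (0, 2)
Equal? differ; not commutative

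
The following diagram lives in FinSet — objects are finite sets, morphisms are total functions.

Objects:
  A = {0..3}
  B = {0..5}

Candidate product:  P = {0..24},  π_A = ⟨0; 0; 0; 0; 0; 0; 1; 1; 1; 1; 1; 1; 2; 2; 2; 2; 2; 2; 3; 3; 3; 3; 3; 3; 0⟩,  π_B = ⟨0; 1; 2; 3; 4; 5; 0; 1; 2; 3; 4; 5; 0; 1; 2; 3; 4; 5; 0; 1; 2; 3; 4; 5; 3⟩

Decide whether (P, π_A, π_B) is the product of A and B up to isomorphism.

|A|·|B| = 4·6 = 24;  |P| = 25
  → cardinalities differ; no bijection possible.

Answer: NOT A VALID PRODUCT — |P|=25 ≠ |A|·|B|=24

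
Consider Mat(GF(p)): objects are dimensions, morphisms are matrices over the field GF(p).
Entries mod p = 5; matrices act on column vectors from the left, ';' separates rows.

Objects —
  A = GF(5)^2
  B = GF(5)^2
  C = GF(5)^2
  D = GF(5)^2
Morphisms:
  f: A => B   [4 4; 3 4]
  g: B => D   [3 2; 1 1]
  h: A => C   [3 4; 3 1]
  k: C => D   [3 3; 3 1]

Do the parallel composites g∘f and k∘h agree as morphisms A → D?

Along f;g (path 1):
  e0=⟨1,0⟩ f=>⟨4,3⟩ g=>⟨3,2⟩
  e1=⟨0,1⟩ f=>⟨4,4⟩ g=>⟨0,3⟩
  result₁ = [3 0; 2 3]
Along h;k (path 2):
  e0=⟨1,0⟩ h=>⟨3,3⟩ k=>⟨3,2⟩
  e1=⟨0,1⟩ h=>⟨4,1⟩ k=>⟨0,3⟩
  result₂ = [3 0; 2 3]
Equal? same morphism ✓

Answer: COMMUTES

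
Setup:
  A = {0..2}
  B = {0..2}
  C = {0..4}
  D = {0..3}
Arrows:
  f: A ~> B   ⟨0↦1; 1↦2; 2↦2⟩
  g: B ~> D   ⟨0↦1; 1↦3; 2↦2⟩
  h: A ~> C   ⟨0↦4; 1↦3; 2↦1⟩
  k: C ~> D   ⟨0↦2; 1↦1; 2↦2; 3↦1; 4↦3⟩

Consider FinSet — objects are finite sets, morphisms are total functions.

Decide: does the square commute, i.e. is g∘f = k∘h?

Along f;g (path 1):
  0 f~>1 g~>3
  1 f~>2 g~>2
  2 f~>2 g~>2
  composite₁ = ⟨0↦3; 1↦2; 2↦2⟩
Along h;k (path 2):
  0 h~>4 k~>3
  1 h~>3 k~>1
  2 h~>1 k~>1
  composite₂ = ⟨0↦3; 1↦1; 2↦1⟩
Equal? differ; not commutative

Answer: DOES NOT COMMUTE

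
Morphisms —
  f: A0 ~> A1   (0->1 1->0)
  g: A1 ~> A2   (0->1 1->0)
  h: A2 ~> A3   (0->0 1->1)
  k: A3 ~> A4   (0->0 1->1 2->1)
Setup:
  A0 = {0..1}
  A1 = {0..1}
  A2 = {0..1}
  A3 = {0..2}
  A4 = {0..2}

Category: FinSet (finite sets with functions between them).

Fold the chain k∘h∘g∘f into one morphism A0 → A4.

Answer: (0->0 1->1)

Derivation:
  0 f~>1 g~>0 h~>0 k~>0
  1 f~>0 g~>1 h~>1 k~>1
⟦path⟧: (0->0 1->1)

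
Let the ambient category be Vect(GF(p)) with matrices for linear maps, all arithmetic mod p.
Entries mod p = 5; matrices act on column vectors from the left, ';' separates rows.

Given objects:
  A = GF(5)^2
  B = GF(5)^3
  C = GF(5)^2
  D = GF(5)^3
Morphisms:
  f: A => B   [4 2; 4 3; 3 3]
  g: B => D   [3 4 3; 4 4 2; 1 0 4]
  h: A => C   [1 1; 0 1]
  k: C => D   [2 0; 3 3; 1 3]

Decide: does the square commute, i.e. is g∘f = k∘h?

Path 1 = f;g:
  e0=(1,0) f=>(4,4,3) g=>(2,3,1)
  e1=(0,1) f=>(2,3,3) g=>(2,1,4)
  composite₁ = [2 2; 3 1; 1 4]
Path 2 = h;k:
  e0=(1,0) h=>(1,0) k=>(2,3,1)
  e1=(0,1) h=>(1,1) k=>(2,1,4)
  composite₂ = [2 2; 3 1; 1 4]
Equal? same morphism ✓

Answer: COMMUTES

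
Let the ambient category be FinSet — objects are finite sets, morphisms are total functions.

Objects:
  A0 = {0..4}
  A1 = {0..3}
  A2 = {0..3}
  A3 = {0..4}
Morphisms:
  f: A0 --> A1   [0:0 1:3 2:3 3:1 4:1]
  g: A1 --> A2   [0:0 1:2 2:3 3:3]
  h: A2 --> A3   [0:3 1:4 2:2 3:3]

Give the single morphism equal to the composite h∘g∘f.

  0 f-->0 g-->0 h-->3
  1 f-->3 g-->3 h-->3
  2 f-->3 g-->3 h-->3
  3 f-->1 g-->2 h-->2
  4 f-->1 g-->2 h-->2
result: [0:3 1:3 2:3 3:2 4:2]

Answer: [0:3 1:3 2:3 3:2 4:2]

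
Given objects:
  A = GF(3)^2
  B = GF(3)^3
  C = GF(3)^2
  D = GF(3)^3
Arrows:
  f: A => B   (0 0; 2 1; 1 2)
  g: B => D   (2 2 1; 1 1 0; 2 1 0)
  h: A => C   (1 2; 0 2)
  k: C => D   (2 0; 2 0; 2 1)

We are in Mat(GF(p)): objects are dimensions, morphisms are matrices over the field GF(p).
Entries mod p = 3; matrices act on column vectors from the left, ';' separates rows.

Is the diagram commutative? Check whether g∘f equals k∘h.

Answer: DOES NOT COMMUTE

Derivation:
Path 1 = f;g:
  e0=[1,0] f=>[0,2,1] g=>[2,2,2]
  e1=[0,1] f=>[0,1,2] g=>[1,1,1]
  ⟦path⟧₁ = (2 1; 2 1; 2 1)
Path 2 = h;k:
  e0=[1,0] h=>[1,0] k=>[2,2,2]
  e1=[0,1] h=>[2,2] k=>[1,1,0]
  ⟦path⟧₂ = (2 1; 2 1; 2 0)
Equal? NO — does not commute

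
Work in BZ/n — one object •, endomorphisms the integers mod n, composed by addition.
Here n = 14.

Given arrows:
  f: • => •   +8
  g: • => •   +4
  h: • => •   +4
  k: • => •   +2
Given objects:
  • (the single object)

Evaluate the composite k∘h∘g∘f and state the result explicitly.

  0 +8≡8 +4≡12 +4≡2 +2≡4  (mod 14)
⟦path⟧: +4

Answer: +4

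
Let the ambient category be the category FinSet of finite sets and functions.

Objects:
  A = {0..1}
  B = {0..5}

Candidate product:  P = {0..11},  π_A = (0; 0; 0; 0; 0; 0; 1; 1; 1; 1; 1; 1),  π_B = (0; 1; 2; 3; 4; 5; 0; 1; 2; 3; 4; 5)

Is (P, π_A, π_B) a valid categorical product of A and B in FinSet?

|A|·|B| = 2·6 = 12;  |P| = 12
Check the pairing map k ↦ (π_A(k), π_B(k)):
  0 ↦ (0,0)
  1 ↦ (0,1)
  2 ↦ (0,2)
  3 ↦ (0,3)
  4 ↦ (0,4)
  5 ↦ (0,5)
  6 ↦ (1,0)
  7 ↦ (1,1)
  8 ↦ (1,2)
  9 ↦ (1,3)
  10 ↦ (1,4)
  11 ↦ (1,5)
distinct pairs in image: 12 / 12 needed
  → bijection onto A×B; projections well-typed.

Answer: VALID PRODUCT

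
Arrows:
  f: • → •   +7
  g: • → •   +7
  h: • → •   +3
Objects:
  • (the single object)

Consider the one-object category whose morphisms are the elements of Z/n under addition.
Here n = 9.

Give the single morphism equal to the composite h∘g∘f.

Answer: +8

Work:
  0 +7≡7 +7≡5 +3≡8  (mod 9)
⟦path⟧: +8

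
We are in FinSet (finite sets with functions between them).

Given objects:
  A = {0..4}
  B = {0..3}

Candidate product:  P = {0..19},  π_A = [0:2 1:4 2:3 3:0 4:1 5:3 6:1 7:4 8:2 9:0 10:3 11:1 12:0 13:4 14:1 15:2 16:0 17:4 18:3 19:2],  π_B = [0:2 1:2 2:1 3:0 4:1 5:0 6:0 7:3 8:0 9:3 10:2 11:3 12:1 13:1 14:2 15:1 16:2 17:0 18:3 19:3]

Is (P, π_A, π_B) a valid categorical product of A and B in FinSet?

Answer: VALID PRODUCT

Derivation:
|A|·|B| = 5·4 = 20;  |P| = 20
Check the pairing map k ↦ (π_A(k), π_B(k)):
  0 : (2,2)
  1 : (4,2)
  2 : (3,1)
  3 : (0,0)
  4 : (1,1)
  5 : (3,0)
  6 : (1,0)
  7 : (4,3)
  8 : (2,0)
  9 : (0,3)
  10 : (3,2)
  11 : (1,3)
  12 : (0,1)
  13 : (4,1)
  14 : (1,2)
  15 : (2,1)
  16 : (0,2)
  17 : (4,0)
  18 : (3,3)
  19 : (2,3)
distinct pairs in image: 20 / 20 needed
  → bijection onto A×B; projections well-typed.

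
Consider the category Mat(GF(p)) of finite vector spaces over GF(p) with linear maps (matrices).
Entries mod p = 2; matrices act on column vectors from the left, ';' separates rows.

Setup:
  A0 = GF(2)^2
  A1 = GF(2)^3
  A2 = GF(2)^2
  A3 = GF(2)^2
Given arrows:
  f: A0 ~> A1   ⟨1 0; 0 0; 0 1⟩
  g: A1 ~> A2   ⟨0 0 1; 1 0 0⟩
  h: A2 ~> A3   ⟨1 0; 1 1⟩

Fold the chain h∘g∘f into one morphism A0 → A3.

Answer: ⟨0 1; 1 1⟩

Trace:
  e0=⟨1,0⟩ f~>⟨1,0,0⟩ g~>⟨0,1⟩ h~>⟨0,1⟩
  e1=⟨0,1⟩ f~>⟨0,0,1⟩ g~>⟨1,0⟩ h~>⟨1,1⟩
result: ⟨0 1; 1 1⟩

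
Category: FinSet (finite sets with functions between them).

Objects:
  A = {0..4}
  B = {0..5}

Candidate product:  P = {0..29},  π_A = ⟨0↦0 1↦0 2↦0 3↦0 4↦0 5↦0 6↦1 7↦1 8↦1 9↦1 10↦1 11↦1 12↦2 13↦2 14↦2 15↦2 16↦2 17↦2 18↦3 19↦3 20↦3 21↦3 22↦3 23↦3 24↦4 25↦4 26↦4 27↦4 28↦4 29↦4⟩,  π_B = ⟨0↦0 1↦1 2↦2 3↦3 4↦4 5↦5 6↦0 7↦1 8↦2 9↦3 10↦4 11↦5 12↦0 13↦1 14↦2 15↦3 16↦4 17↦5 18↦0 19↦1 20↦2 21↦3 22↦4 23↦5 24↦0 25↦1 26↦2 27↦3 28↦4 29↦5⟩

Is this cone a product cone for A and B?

|A|·|B| = 5·6 = 30;  |P| = 30
Check the pairing map k ↦ (π_A(k), π_B(k)):
  0 ↦ (0,0)
  1 ↦ (0,1)
  2 ↦ (0,2)
  3 ↦ (0,3)
  4 ↦ (0,4)
  5 ↦ (0,5)
  6 ↦ (1,0)
  7 ↦ (1,1)
  8 ↦ (1,2)
  9 ↦ (1,3)
  10 ↦ (1,4)
  11 ↦ (1,5)
  12 ↦ (2,0)
  13 ↦ (2,1)
  14 ↦ (2,2)
  15 ↦ (2,3)
  16 ↦ (2,4)
  17 ↦ (2,5)
  18 ↦ (3,0)
  19 ↦ (3,1)
  20 ↦ (3,2)
  21 ↦ (3,3)
  22 ↦ (3,4)
  23 ↦ (3,5)
  24 ↦ (4,0)
  25 ↦ (4,1)
  26 ↦ (4,2)
  27 ↦ (4,3)
  28 ↦ (4,4)
  29 ↦ (4,5)
distinct pairs in image: 30 / 30 needed
  → bijection onto A×B; projections well-typed.

Answer: VALID PRODUCT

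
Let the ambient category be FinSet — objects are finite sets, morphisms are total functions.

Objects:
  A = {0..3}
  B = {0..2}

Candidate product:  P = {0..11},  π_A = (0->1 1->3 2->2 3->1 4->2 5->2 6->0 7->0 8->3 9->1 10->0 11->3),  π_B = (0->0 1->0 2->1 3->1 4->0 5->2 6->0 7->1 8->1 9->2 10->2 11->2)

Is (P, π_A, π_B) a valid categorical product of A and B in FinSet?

|A|·|B| = 4·3 = 12;  |P| = 12
Check the pairing map k ↦ (π_A(k), π_B(k)):
  0 -> (1,0)
  1 -> (3,0)
  2 -> (2,1)
  3 -> (1,1)
  4 -> (2,0)
  5 -> (2,2)
  6 -> (0,0)
  7 -> (0,1)
  8 -> (3,1)
  9 -> (1,2)
  10 -> (0,2)
  11 -> (3,2)
distinct pairs in image: 12 / 12 needed
  → bijection onto A×B; projections well-typed.

Answer: VALID PRODUCT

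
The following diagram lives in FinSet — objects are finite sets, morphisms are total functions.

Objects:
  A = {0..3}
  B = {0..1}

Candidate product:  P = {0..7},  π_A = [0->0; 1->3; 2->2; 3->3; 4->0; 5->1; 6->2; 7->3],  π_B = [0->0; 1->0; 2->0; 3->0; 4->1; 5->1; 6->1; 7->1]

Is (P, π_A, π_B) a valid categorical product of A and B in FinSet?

Answer: NOT A VALID PRODUCT — duplicate pair at indices 3,1

Trace:
|A|·|B| = 4·2 = 8;  |P| = 8
Check the pairing map k ↦ (π_A(k), π_B(k)):
  0 -> (0,0)
  1 -> (3,0)
  2 -> (2,0)
  3 -> (3,0)  ✗ repeats pair of k=1
  4 -> (0,1)
  5 -> (1,1)
  6 -> (2,1)
  7 -> (3,1)
distinct pairs in image: 7 / 8 needed
  → (3,0) hit at k=1 and k=3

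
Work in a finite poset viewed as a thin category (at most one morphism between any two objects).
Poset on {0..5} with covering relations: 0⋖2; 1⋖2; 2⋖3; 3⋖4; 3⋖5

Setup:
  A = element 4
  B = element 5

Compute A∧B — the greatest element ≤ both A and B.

Answer: A∧B = 3

Derivation:
Common predecessors of 4,5: {0,1,2,3}
  0 ⊑ 3
  1 ⊑ 3
  2 ⊑ 3
  3 ⊑ 3
glb = 3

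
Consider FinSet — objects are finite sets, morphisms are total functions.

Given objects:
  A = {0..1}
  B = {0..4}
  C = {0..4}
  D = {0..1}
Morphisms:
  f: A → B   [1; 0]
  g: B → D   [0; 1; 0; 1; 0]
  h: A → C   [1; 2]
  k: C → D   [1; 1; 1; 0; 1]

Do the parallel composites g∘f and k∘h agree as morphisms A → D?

Answer: DOES NOT COMMUTE

Trace:
Along f;g (path 1):
  0 f→1 g→1
  1 f→0 g→0
  composite₁ = [1; 0]
Along h;k (path 2):
  0 h→1 k→1
  1 h→2 k→1
  composite₂ = [1; 1]
Equal? NO — does not commute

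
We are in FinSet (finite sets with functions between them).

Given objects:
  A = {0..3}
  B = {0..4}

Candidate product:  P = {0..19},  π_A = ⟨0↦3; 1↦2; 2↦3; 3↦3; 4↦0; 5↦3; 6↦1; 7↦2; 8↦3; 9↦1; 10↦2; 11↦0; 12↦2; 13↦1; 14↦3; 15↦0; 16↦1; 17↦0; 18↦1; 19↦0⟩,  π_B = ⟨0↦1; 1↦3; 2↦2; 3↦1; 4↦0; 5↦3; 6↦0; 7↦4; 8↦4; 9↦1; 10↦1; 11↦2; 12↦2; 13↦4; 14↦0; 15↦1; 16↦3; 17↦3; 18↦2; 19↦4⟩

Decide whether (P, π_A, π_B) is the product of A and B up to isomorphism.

Answer: NOT A VALID PRODUCT — duplicate pair at indices 0,3

Trace:
|A|·|B| = 4·5 = 20;  |P| = 20
Check the pairing map k ↦ (π_A(k), π_B(k)):
  0 ↦ (3,1)
  1 ↦ (2,3)
  2 ↦ (3,2)
  3 ↦ (3,1)  ✗ repeats pair of k=0
  4 ↦ (0,0)
  5 ↦ (3,3)
  6 ↦ (1,0)
  7 ↦ (2,4)
  8 ↦ (3,4)
  9 ↦ (1,1)
  10 ↦ (2,1)
  11 ↦ (0,2)
  12 ↦ (2,2)
  13 ↦ (1,4)
  14 ↦ (3,0)
  15 ↦ (0,1)
  16 ↦ (1,3)
  17 ↦ (0,3)
  18 ↦ (1,2)
  19 ↦ (0,4)
distinct pairs in image: 19 / 20 needed
  → (3,1) hit at k=0 and k=3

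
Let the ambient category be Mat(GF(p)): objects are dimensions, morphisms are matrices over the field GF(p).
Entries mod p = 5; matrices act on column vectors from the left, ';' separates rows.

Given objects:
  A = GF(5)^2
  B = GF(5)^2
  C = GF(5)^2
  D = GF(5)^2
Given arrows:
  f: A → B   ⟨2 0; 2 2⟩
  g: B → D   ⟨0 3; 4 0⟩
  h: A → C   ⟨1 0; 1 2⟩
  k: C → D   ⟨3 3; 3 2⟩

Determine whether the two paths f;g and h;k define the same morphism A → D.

Path 1 = f;g:
  e0=(1,0) f→(2,2) g→(1,3)
  e1=(0,1) f→(0,2) g→(1,0)
  result₁ = ⟨1 1; 3 0⟩
Path 2 = h;k:
  e0=(1,0) h→(1,1) k→(1,0)
  e1=(0,1) h→(0,2) k→(1,4)
  result₂ = ⟨1 1; 0 4⟩
Equal? distinct morphisms ✗

Answer: DOES NOT COMMUTE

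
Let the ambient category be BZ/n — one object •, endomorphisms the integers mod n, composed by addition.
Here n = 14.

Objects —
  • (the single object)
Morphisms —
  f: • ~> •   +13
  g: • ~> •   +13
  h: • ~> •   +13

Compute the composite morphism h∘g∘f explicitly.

  0 +13≡13 +13≡12 +13≡11  (mod 14)
composite: +11

Answer: +11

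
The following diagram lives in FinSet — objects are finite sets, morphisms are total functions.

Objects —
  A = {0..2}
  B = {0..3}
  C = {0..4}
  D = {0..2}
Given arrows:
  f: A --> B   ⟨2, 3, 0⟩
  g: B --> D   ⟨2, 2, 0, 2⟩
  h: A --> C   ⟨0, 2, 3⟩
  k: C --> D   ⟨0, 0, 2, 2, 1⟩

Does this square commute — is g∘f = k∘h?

Answer: COMMUTES

Derivation:
Path 1 = f;g:
  0 f-->2 g-->0
  1 f-->3 g-->2
  2 f-->0 g-->2
  result₁ = ⟨0, 2, 2⟩
Path 2 = h;k:
  0 h-->0 k-->0
  1 h-->2 k-->2
  2 h-->3 k-->2
  result₂ = ⟨0, 2, 2⟩
Equal? equal; square commutes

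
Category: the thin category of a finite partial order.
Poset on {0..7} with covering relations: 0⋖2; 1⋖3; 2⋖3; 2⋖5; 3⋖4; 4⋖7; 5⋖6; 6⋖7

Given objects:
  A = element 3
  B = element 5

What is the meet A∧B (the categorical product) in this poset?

Answer: A∧B = 2

Derivation:
Lower bounds of A=3 and B=5: {0,2}
  0 ≤ 2
  2 ≤ 2
glb = 2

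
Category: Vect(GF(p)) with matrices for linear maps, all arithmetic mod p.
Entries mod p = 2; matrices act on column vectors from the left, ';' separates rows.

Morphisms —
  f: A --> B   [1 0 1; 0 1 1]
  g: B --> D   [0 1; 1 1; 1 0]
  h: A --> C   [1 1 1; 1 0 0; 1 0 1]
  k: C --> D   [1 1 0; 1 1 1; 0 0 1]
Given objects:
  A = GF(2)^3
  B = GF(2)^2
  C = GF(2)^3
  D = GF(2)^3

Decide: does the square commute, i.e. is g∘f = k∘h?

1) trace f;g:
  e0=⟨1,0,0⟩ f-->⟨1,0⟩ g-->⟨0,1,1⟩
  e1=⟨0,1,0⟩ f-->⟨0,1⟩ g-->⟨1,1,0⟩
  e2=⟨0,0,1⟩ f-->⟨1,1⟩ g-->⟨1,0,1⟩
  result₁ = [0 1 1; 1 1 0; 1 0 1]
2) trace h;k:
  e0=⟨1,0,0⟩ h-->⟨1,1,1⟩ k-->⟨0,1,1⟩
  e1=⟨0,1,0⟩ h-->⟨1,0,0⟩ k-->⟨1,1,0⟩
  e2=⟨0,0,1⟩ h-->⟨1,0,1⟩ k-->⟨1,0,1⟩
  result₂ = [0 1 1; 1 1 0; 1 0 1]
Equal? YES — commutes

Answer: COMMUTES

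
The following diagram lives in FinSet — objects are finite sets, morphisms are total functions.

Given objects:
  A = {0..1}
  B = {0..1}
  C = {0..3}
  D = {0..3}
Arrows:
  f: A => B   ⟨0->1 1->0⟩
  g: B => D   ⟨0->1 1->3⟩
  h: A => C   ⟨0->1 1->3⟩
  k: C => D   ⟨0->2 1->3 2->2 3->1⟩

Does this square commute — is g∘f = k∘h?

Answer: COMMUTES

Derivation:
Path 1 = f;g:
  0 f=>1 g=>3
  1 f=>0 g=>1
  composite₁ = ⟨0->3 1->1⟩
Path 2 = h;k:
  0 h=>1 k=>3
  1 h=>3 k=>1
  composite₂ = ⟨0->3 1->1⟩
Equal? equal; square commutes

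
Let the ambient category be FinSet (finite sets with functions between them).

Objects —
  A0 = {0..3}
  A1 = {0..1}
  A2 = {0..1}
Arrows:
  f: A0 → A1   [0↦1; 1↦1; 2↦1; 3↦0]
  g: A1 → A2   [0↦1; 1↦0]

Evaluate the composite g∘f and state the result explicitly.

  0 f→1 g→0
  1 f→1 g→0
  2 f→1 g→0
  3 f→0 g→1
composite: [0↦0; 1↦0; 2↦0; 3↦1]

Answer: [0↦0; 1↦0; 2↦0; 3↦1]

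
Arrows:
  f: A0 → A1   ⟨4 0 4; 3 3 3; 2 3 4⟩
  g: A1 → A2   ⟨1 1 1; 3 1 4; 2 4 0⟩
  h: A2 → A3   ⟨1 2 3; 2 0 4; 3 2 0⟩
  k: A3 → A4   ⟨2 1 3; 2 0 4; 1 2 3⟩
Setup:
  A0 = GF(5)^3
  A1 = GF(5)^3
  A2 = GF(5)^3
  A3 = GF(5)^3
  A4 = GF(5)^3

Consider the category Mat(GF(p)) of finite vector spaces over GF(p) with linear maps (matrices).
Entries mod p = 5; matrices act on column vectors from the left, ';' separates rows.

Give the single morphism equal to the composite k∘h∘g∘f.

  e0=[1,0,0] f→[4,3,2] g→[4,3,0] h→[0,3,3] k→[2,2,0]
  e1=[0,1,0] f→[0,3,3] g→[1,0,2] h→[2,0,3] k→[3,1,1]
  e2=[0,0,1] f→[4,3,4] g→[1,1,0] h→[3,2,0] k→[3,1,2]
result: ⟨2 3 3; 2 1 1; 0 1 2⟩

Answer: ⟨2 3 3; 2 1 1; 0 1 2⟩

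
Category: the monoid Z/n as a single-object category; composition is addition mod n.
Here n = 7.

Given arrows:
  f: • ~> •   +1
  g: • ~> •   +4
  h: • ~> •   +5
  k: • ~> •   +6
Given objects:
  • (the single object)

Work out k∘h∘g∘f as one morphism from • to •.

  0 +1≡1 +4≡5 +5≡3 +6≡2  (mod 7)
⟦path⟧: +2

Answer: +2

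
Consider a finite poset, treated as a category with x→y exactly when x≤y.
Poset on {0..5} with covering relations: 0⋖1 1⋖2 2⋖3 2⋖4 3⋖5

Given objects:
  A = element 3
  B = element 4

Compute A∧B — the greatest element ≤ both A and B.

Answer: A∧B = 2

Trace:
Lower bounds of A=3 and B=4: {0,1,2}
  0 ⊑ 2
  1 ⊑ 2
  2 ⊑ 2
glb = 2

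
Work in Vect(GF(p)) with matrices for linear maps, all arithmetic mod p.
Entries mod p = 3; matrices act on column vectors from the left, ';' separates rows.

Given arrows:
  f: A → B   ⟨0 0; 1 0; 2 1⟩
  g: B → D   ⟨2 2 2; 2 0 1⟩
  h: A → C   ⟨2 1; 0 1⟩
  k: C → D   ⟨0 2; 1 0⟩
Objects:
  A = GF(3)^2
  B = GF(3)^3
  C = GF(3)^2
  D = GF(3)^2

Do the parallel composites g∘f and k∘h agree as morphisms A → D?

Answer: COMMUTES

Work:
Path 1 = f;g:
  e0=(1,0) f→(0,1,2) g→(0,2)
  e1=(0,1) f→(0,0,1) g→(2,1)
  composite₁ = ⟨0 2; 2 1⟩
Path 2 = h;k:
  e0=(1,0) h→(2,0) k→(0,2)
  e1=(0,1) h→(1,1) k→(2,1)
  composite₂ = ⟨0 2; 2 1⟩
Equal? equal; square commutes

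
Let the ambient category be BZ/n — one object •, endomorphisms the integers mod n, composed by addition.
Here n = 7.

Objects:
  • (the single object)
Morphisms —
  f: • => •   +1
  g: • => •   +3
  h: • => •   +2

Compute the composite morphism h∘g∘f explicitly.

  0 +1≡1 +3≡4 +2≡6  (mod 7)
result: +6

Answer: +6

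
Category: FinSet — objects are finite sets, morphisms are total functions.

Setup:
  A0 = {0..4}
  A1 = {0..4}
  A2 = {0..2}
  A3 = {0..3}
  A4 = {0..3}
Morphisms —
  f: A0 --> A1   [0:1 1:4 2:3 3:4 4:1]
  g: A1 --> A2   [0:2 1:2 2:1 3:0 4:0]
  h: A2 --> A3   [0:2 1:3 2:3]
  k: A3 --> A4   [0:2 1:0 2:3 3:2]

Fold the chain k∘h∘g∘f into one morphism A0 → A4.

  0 f-->1 g-->2 h-->3 k-->2
  1 f-->4 g-->0 h-->2 k-->3
  2 f-->3 g-->0 h-->2 k-->3
  3 f-->4 g-->0 h-->2 k-->3
  4 f-->1 g-->2 h-->3 k-->2
result: [0:2 1:3 2:3 3:3 4:2]

Answer: [0:2 1:3 2:3 3:3 4:2]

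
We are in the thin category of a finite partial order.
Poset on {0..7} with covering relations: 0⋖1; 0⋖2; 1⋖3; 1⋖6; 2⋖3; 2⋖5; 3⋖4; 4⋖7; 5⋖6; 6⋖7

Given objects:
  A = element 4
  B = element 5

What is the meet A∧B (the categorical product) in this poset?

{x : x<=A ∧ x<=B} = {0,2}  (A=4, B=5)
  0 <= 2
  2 <= 2
glb = 2

Answer: A∧B = 2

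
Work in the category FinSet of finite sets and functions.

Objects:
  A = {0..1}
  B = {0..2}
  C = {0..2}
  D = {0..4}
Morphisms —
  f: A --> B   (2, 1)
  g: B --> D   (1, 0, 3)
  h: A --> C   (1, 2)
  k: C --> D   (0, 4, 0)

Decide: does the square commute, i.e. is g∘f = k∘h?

Path 1 = f;g:
  0 f-->2 g-->3
  1 f-->1 g-->0
  result₁ = (3, 0)
Path 2 = h;k:
  0 h-->1 k-->4
  1 h-->2 k-->0
  result₂ = (4, 0)
Equal? distinct morphisms ✗

Answer: DOES NOT COMMUTE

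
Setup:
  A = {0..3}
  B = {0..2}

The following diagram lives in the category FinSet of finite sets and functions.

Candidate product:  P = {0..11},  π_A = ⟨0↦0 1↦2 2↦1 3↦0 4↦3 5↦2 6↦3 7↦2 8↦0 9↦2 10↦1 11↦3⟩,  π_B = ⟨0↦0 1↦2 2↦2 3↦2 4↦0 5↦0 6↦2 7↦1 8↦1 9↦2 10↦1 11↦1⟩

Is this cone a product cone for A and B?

|A|·|B| = 4·3 = 12;  |P| = 12
Check the pairing map k ↦ (π_A(k), π_B(k)):
  0 ↦ (0,0)
  1 ↦ (2,2)
  2 ↦ (1,2)
  3 ↦ (0,2)
  4 ↦ (3,0)
  5 ↦ (2,0)
  6 ↦ (3,2)
  7 ↦ (2,1)
  8 ↦ (0,1)
  9 ↦ (2,2)  ✗ repeats pair of k=1
  10 ↦ (1,1)
  11 ↦ (3,1)
distinct pairs in image: 11 / 12 needed
  → (2,2) hit at k=1 and k=9

Answer: NOT A VALID PRODUCT — duplicate pair at indices 1,9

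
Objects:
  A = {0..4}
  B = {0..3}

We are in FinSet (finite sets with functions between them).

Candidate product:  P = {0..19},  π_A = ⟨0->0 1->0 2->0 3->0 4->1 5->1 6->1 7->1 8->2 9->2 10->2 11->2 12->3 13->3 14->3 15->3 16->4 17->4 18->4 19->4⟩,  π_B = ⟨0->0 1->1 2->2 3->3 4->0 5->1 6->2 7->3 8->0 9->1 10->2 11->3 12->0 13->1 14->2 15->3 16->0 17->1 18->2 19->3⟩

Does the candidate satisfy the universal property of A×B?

|A|·|B| = 5·4 = 20;  |P| = 20
Check the pairing map k ↦ (π_A(k), π_B(k)):
  0 -> (0,0)
  1 -> (0,1)
  2 -> (0,2)
  3 -> (0,3)
  4 -> (1,0)
  5 -> (1,1)
  6 -> (1,2)
  7 -> (1,3)
  8 -> (2,0)
  9 -> (2,1)
  10 -> (2,2)
  11 -> (2,3)
  12 -> (3,0)
  13 -> (3,1)
  14 -> (3,2)
  15 -> (3,3)
  16 -> (4,0)
  17 -> (4,1)
  18 -> (4,2)
  19 -> (4,3)
distinct pairs in image: 20 / 20 needed
  → bijection onto A×B; projections well-typed.

Answer: VALID PRODUCT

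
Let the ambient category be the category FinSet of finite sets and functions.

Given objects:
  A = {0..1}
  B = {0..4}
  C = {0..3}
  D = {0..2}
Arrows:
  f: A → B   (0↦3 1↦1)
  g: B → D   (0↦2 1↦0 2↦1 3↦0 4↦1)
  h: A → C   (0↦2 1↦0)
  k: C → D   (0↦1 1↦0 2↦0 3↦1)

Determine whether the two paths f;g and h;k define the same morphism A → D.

Answer: DOES NOT COMMUTE

Work:
Along f;g (path 1):
  0 f→3 g→0
  1 f→1 g→0
  result₁ = (0↦0 1↦0)
Along h;k (path 2):
  0 h→2 k→0
  1 h→0 k→1
  result₂ = (0↦0 1↦1)
Equal? distinct morphisms ✗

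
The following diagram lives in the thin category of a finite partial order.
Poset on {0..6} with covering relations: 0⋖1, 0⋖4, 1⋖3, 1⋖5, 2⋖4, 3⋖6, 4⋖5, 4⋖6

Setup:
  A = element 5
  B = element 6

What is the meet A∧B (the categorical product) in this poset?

Common predecessors of 5,6: {0,1,2,4}
  maximal lower bounds 1 and 4 are incomparable: neither 1≤4 nor 4≤1
→ no greatest lower bound exists

Answer: NO MEET EXISTS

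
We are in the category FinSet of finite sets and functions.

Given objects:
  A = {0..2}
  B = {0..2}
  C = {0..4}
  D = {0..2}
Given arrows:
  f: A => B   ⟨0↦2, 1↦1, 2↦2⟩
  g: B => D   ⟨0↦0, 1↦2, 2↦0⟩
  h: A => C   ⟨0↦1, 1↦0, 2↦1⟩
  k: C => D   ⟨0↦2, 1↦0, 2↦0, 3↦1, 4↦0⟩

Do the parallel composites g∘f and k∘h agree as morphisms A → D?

Answer: COMMUTES

Derivation:
1) trace f;g:
  0 f=>2 g=>0
  1 f=>1 g=>2
  2 f=>2 g=>0
  composite₁ = ⟨0↦0, 1↦2, 2↦0⟩
2) trace h;k:
  0 h=>1 k=>0
  1 h=>0 k=>2
  2 h=>1 k=>0
  composite₂ = ⟨0↦0, 1↦2, 2↦0⟩
Equal? same morphism ✓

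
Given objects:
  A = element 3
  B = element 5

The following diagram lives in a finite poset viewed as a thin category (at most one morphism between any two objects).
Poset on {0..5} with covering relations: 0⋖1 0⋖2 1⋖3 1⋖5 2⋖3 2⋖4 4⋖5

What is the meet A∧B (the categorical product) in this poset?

Common predecessors of 3,5: {0,1,2}
  maximal lower bounds 1 and 2 are incomparable: neither 1<=2 nor 2<=1
→ no greatest lower bound exists

Answer: NO MEET EXISTS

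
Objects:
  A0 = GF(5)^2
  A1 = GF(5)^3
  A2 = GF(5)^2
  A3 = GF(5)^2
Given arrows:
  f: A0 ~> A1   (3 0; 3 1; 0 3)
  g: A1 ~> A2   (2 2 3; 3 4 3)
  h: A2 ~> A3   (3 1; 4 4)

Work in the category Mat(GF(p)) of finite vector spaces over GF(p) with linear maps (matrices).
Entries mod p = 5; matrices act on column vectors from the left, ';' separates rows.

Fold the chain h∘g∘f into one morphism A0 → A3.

Answer: (2 1; 2 1)

Work:
  e0=⟨1,0⟩ f~>⟨3,3,0⟩ g~>⟨2,1⟩ h~>⟨2,2⟩
  e1=⟨0,1⟩ f~>⟨0,1,3⟩ g~>⟨1,3⟩ h~>⟨1,1⟩
composite: (2 1; 2 1)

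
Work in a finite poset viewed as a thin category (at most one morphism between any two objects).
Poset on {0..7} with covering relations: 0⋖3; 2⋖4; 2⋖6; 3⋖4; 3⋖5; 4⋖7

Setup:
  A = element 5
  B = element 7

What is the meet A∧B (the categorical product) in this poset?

Answer: A∧B = 3

Trace:
{x : x⊑A ∧ x⊑B} = {0,3}  (A=5, B=7)
  0 ⊑ 3
  3 ⊑ 3
glb = 3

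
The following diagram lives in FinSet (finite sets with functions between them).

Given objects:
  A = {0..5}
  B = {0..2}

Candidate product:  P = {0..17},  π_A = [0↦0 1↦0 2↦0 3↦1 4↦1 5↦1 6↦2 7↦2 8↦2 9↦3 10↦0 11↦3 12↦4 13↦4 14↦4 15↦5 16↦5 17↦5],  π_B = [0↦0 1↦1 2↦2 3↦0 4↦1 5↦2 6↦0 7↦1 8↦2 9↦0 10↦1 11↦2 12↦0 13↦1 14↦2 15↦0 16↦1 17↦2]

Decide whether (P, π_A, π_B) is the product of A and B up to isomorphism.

Answer: NOT A VALID PRODUCT — duplicate pair at indices 1,10

Derivation:
|A|·|B| = 6·3 = 18;  |P| = 18
Check the pairing map k ↦ (π_A(k), π_B(k)):
  0 ↦ (0,0)
  1 ↦ (0,1)
  2 ↦ (0,2)
  3 ↦ (1,0)
  4 ↦ (1,1)
  5 ↦ (1,2)
  6 ↦ (2,0)
  7 ↦ (2,1)
  8 ↦ (2,2)
  9 ↦ (3,0)
  10 ↦ (0,1)  ✗ repeats pair of k=1
  11 ↦ (3,2)
  12 ↦ (4,0)
  13 ↦ (4,1)
  14 ↦ (4,2)
  15 ↦ (5,0)
  16 ↦ (5,1)
  17 ↦ (5,2)
distinct pairs in image: 17 / 18 needed
  → (0,1) hit at k=1 and k=10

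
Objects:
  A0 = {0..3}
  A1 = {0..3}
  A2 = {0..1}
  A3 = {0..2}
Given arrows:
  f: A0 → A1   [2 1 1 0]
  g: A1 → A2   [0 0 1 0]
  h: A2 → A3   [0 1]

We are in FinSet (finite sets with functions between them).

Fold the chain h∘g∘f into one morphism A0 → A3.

Answer: [1 0 0 0]

Trace:
  0 f→2 g→1 h→1
  1 f→1 g→0 h→0
  2 f→1 g→0 h→0
  3 f→0 g→0 h→0
composite: [1 0 0 0]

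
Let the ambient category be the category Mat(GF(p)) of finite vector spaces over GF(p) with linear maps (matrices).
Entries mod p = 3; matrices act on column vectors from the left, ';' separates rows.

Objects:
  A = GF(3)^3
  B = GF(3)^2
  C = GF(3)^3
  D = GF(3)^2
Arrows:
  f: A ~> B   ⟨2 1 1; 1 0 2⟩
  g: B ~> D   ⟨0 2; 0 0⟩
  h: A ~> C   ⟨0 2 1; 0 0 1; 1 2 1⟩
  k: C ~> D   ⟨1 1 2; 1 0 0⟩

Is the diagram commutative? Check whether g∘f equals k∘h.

Along f;g (path 1):
  e0=(1,0,0) f~>(2,1) g~>(2,0)
  e1=(0,1,0) f~>(1,0) g~>(0,0)
  e2=(0,0,1) f~>(1,2) g~>(1,0)
  result₁ = ⟨2 0 1; 0 0 0⟩
Along h;k (path 2):
  e0=(1,0,0) h~>(0,0,1) k~>(2,0)
  e1=(0,1,0) h~>(2,0,2) k~>(0,2)
  e2=(0,0,1) h~>(1,1,1) k~>(1,1)
  result₂ = ⟨2 0 1; 0 2 1⟩
Equal? differ; not commutative

Answer: DOES NOT COMMUTE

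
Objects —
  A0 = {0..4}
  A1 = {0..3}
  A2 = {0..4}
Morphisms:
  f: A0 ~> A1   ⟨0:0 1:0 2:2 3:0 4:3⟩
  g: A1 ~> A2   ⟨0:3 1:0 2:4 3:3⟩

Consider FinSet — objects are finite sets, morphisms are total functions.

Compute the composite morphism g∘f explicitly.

  0 f~>0 g~>3
  1 f~>0 g~>3
  2 f~>2 g~>4
  3 f~>0 g~>3
  4 f~>3 g~>3
composite: ⟨0:3 1:3 2:4 3:3 4:3⟩

Answer: ⟨0:3 1:3 2:4 3:3 4:3⟩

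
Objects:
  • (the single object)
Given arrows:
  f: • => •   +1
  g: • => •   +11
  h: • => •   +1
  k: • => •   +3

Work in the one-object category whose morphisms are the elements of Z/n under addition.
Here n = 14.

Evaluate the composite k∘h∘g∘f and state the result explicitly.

  0 +1≡1 +11≡12 +1≡13 +3≡2  (mod 14)
composite: +2

Answer: +2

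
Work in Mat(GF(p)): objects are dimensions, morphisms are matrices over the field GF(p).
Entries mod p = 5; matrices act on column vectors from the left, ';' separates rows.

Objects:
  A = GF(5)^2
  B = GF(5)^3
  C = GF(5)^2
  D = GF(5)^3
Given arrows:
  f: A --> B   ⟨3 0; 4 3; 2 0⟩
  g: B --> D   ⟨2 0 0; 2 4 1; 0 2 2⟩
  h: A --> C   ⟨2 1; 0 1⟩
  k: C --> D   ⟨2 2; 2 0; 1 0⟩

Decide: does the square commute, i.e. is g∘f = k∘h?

Path 1 = f;g:
  e0=(1,0) f-->(3,4,2) g-->(1,4,2)
  e1=(0,1) f-->(0,3,0) g-->(0,2,1)
  ⟦path⟧₁ = ⟨1 0; 4 2; 2 1⟩
Path 2 = h;k:
  e0=(1,0) h-->(2,0) k-->(4,4,2)
  e1=(0,1) h-->(1,1) k-->(4,2,1)
  ⟦path⟧₂ = ⟨4 4; 4 2; 2 1⟩
Equal? differ; not commutative

Answer: DOES NOT COMMUTE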